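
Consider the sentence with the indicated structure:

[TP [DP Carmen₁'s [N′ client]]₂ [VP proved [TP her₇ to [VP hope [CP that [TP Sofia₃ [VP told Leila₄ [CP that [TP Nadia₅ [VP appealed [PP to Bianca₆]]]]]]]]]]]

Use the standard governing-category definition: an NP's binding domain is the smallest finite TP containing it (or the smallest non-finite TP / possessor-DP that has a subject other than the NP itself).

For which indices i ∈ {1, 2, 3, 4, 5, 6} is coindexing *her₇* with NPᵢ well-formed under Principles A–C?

*her* is a pronoun, so Principle B applies: it must be free in its binding domain.
Binding domain of *her₇*: the matrix TP, whose subject is [Carmen₁'s client]₂.
*Carmen₁* and the pronoun do not c-command one another → neither Principle B nor Principle C is at stake; coindexation permitted.
*[Carmen₁'s client]₂* c-commands the pronoun within its binding domain → coindexation would violate Principle B.
*Sofia₃*: the pronoun c-commands this R-expression → coindexation would violate Principle C on *Sofia₃*.
*Leila₄*: the pronoun c-commands this R-expression → coindexation would violate Principle C on *Leila₄*.
*Nadia₅*: the pronoun c-commands this R-expression → coindexation would violate Principle C on *Nadia₅*.
*Bianca₆*: the pronoun c-commands this R-expression → coindexation would violate Principle C on *Bianca₆*.

{1}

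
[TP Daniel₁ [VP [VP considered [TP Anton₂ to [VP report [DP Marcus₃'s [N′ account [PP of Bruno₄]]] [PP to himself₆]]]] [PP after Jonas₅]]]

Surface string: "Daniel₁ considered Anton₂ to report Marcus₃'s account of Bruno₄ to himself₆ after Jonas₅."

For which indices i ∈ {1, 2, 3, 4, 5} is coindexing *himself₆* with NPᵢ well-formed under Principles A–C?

*himself* is an anaphor, so Principle A applies: it must be bound in its binding domain.
Binding domain of *himself₆*: the embedded TP, whose subject is Anton₂.
*Daniel₁* c-commands the anaphor but is outside its binding domain → cannot satisfy Principle A.
*Anton₂* c-commands the anaphor within its binding domain → licit binder.
*Marcus₃* does not c-command the anaphor → cannot bind it.
*Bruno₄* does not c-command the anaphor → cannot bind it.
*Jonas₅* does not c-command the anaphor → cannot bind it.

{2}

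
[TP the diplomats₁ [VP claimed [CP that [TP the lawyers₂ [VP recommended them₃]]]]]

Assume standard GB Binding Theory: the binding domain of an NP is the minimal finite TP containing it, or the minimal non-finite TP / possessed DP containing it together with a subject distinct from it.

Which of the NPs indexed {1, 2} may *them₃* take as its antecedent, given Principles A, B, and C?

{1}

*them* is a pronoun, so Principle B applies: it must be free in its binding domain.
Binding domain of *them₃*: the embedded TP, whose subject is the lawyers₂.
*the diplomats₁* c-commands the pronoun but from outside its binding domain, and is not c-commanded by it → coindexation permitted.
*the lawyers₂* c-commands the pronoun within its binding domain → coindexation would violate Principle B.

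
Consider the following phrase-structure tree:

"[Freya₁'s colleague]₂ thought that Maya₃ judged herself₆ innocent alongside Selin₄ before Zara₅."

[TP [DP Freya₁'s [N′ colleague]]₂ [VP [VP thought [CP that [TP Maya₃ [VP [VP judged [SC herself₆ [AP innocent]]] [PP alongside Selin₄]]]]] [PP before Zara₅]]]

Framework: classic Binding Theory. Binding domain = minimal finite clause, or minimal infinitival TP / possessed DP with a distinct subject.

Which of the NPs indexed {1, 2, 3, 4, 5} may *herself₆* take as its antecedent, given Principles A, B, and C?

*herself* is an anaphor, so Principle A applies: it must be bound in its binding domain.
Binding domain of *herself₆*: the embedded TP, whose subject is Maya₃.
*Freya₁* does not c-command the anaphor → cannot bind it.
*[Freya₁'s colleague]₂* c-commands the anaphor but is outside its binding domain → cannot satisfy Principle A.
*Maya₃* c-commands the anaphor within its binding domain → licit binder.
*Selin₄* does not c-command the anaphor → cannot bind it.
*Zara₅* does not c-command the anaphor → cannot bind it.

{3}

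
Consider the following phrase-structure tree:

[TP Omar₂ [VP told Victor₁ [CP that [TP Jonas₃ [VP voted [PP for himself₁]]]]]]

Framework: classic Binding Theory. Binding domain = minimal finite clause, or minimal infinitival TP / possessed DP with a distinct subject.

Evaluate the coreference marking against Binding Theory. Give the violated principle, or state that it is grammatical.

The two coindexed NPs are *Victor₁* and *himself₁*.
*himself₁* is an anaphor. Principle A requires it to be bound within its binding domain — the embedded TP, whose subject is Jonas₃.
Within that domain it is c-commanded by *Jonas₃*, which does not share its index.
*Victor₁* does c-command the anaphor, but from outside its binding domain.
The anaphor is unbound in its domain → Principle A violation.

Principle A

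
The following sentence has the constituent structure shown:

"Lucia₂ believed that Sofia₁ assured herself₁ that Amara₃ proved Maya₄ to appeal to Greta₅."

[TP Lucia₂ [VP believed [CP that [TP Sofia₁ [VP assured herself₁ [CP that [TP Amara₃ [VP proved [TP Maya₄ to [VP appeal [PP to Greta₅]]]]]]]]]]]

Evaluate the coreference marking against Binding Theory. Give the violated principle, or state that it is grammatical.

The two coindexed NPs are *Sofia₁* and *herself₁*.
*herself₁* is an anaphor; its binding domain is the embedded TP, whose subject is Sofia₁. *Sofia₁* c-commands it within that domain and shares its index, so Principle A is satisfied.
*Sofia₁* is an R-expression; *herself₁* does not c-command it, and no other NP shares its index, so Principle C is satisfied.
All principles are respected.

grammatical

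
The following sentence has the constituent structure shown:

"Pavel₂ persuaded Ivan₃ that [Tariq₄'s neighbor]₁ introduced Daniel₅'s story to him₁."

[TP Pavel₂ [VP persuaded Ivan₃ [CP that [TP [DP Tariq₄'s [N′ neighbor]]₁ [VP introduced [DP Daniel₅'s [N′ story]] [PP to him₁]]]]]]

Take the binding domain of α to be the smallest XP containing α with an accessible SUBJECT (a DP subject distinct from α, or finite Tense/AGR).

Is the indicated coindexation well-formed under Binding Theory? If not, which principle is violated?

The two coindexed NPs are *[Tariq₄'s neighbor]₁* and *him₁*.
*him₁* is a pronoun. Its binding domain is the embedded TP, whose subject is [Tariq₄'s neighbor]₁.
*[Tariq₄'s neighbor]₁* c-commands it within that domain and carries the same index.
The pronoun is locally bound → Principle B violation.

Principle B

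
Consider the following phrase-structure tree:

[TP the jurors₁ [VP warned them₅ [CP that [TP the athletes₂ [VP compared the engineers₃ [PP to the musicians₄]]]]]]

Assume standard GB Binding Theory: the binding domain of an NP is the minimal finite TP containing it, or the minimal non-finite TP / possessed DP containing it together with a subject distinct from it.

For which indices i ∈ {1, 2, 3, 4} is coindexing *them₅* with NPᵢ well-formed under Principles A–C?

*them* is a pronoun, so Principle B applies: it must be free in its binding domain.
Binding domain of *them₅*: the matrix TP, whose subject is the jurors₁.
*the jurors₁* c-commands the pronoun within its binding domain → coindexation would violate Principle B.
*the athletes₂*: the pronoun c-commands this R-expression → coindexation would violate Principle C on *the athletes₂*.
*the engineers₃*: the pronoun c-commands this R-expression → coindexation would violate Principle C on *the engineers₃*.
*the musicians₄*: the pronoun c-commands this R-expression → coindexation would violate Principle C on *the musicians₄*.

none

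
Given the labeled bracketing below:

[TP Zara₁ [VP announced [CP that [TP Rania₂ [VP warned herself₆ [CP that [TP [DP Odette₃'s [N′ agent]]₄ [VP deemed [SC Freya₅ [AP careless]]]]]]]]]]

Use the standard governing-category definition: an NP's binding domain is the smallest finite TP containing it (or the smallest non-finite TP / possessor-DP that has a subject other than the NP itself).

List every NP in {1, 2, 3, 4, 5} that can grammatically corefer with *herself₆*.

*herself* is an anaphor, so Principle A applies: it must be bound in its binding domain.
Binding domain of *herself₆*: the embedded TP, whose subject is Rania₂.
*Zara₁* c-commands the anaphor but is outside its binding domain → cannot satisfy Principle A.
*Rania₂* c-commands the anaphor within its binding domain → licit binder.
*Odette₃* does not c-command the anaphor → cannot bind it.
*[Odette₃'s agent]₄* does not c-command the anaphor → cannot bind it.
*Freya₅* does not c-command the anaphor → cannot bind it.

{2}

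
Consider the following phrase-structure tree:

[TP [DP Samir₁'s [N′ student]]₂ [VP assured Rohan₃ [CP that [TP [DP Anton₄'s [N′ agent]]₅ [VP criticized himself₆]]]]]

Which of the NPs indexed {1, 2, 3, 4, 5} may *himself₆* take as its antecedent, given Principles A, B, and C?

{5}

*himself* is an anaphor, so Principle A applies: it must be bound in its binding domain.
Binding domain of *himself₆*: the embedded TP, whose subject is [Anton₄'s agent]₅.
*Samir₁* does not c-command the anaphor → cannot bind it.
*[Samir₁'s student]₂* c-commands the anaphor but is outside its binding domain → cannot satisfy Principle A.
*Rohan₃* c-commands the anaphor but is outside its binding domain → cannot satisfy Principle A.
*Anton₄* does not c-command the anaphor → cannot bind it.
*[Anton₄'s agent]₅* c-commands the anaphor within its binding domain → licit binder.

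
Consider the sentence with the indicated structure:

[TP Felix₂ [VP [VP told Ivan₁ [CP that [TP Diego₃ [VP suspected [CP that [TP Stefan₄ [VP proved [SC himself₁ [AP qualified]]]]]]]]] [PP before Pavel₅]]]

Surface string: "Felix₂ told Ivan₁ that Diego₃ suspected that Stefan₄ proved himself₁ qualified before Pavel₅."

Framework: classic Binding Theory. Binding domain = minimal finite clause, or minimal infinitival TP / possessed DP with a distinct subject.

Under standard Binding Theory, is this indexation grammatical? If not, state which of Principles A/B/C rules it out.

The two coindexed NPs are *Ivan₁* and *himself₁*.
*himself₁* is an anaphor. Principle A requires it to be bound within its binding domain — the embedded TP, whose subject is Stefan₄.
Within that domain it is c-commanded by *Stefan₄*, which does not share its index.
*Ivan₁* does c-command the anaphor, but from outside its binding domain.
The anaphor is unbound in its domain → Principle A violation.

Principle A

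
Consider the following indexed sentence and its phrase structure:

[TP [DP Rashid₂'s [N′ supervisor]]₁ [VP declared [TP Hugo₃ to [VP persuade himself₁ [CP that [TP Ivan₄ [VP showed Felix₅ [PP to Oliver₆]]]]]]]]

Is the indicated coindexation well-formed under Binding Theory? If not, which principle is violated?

Principle A

The two coindexed NPs are *[Rashid₂'s supervisor]₁* and *himself₁*.
*himself₁* is an anaphor. Principle A requires it to be bound within its binding domain — the embedded TP, whose subject is Hugo₃.
Within that domain it is c-commanded by *Hugo₃*, which does not share its index.
*[Rashid₂'s supervisor]₁* does c-command the anaphor, but from outside its binding domain.
The anaphor is unbound in its domain → Principle A violation.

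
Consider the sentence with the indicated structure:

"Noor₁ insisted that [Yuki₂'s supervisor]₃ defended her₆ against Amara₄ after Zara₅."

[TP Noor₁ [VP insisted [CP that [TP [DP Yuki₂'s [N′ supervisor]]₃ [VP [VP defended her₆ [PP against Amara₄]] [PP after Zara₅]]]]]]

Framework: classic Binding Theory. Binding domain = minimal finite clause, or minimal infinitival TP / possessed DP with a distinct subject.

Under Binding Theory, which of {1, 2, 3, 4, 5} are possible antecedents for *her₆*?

*her* is a pronoun, so Principle B applies: it must be free in its binding domain.
Binding domain of *her₆*: the embedded TP, whose subject is [Yuki₂'s supervisor]₃.
*Noor₁* c-commands the pronoun but from outside its binding domain, and is not c-commanded by it → coindexation permitted.
*Yuki₂* and the pronoun do not c-command one another → neither Principle B nor Principle C is at stake; coindexation permitted.
*[Yuki₂'s supervisor]₃* c-commands the pronoun within its binding domain → coindexation would violate Principle B.
*Amara₄*: the pronoun c-commands this R-expression → coindexation would violate Principle C on *Amara₄*.
*Zara₅* and the pronoun do not c-command one another → neither Principle B nor Principle C is at stake; coindexation permitted.

{1, 2, 5}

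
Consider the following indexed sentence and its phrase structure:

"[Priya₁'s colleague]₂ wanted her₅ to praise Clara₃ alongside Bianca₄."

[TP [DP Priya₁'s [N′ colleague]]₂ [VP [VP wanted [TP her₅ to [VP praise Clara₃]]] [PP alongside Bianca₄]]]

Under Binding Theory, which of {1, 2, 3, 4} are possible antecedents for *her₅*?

*her* is a pronoun, so Principle B applies: it must be free in its binding domain.
Binding domain of *her₅*: the matrix TP, whose subject is [Priya₁'s colleague]₂.
*Priya₁* and the pronoun do not c-command one another → neither Principle B nor Principle C is at stake; coindexation permitted.
*[Priya₁'s colleague]₂* c-commands the pronoun within its binding domain → coindexation would violate Principle B.
*Clara₃*: the pronoun c-commands this R-expression → coindexation would violate Principle C on *Clara₃*.
*Bianca₄* and the pronoun do not c-command one another → neither Principle B nor Principle C is at stake; coindexation permitted.

{1, 4}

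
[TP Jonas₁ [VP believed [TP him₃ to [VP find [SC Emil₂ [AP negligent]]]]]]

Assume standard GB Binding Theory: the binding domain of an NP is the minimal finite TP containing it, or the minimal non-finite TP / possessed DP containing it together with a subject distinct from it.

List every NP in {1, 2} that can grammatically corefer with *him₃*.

*him* is a pronoun, so Principle B applies: it must be free in its binding domain.
Binding domain of *him₃*: the matrix TP, whose subject is Jonas₁.
*Jonas₁* c-commands the pronoun within its binding domain → coindexation would violate Principle B.
*Emil₂*: the pronoun c-commands this R-expression → coindexation would violate Principle C on *Emil₂*.

none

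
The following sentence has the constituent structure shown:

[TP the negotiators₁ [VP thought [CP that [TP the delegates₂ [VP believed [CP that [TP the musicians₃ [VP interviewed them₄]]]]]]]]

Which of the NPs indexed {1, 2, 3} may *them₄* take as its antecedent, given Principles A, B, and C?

*them* is a pronoun, so Principle B applies: it must be free in its binding domain.
Binding domain of *them₄*: the embedded TP, whose subject is the musicians₃.
*the negotiators₁* c-commands the pronoun but from outside its binding domain, and is not c-commanded by it → coindexation permitted.
*the delegates₂* c-commands the pronoun but from outside its binding domain, and is not c-commanded by it → coindexation permitted.
*the musicians₃* c-commands the pronoun within its binding domain → coindexation would violate Principle B.

{1, 2}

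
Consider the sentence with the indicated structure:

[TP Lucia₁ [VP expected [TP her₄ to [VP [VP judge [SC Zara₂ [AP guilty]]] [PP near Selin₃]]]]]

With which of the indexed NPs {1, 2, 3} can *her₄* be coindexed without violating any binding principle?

*her* is a pronoun, so Principle B applies: it must be free in its binding domain.
Binding domain of *her₄*: the matrix TP, whose subject is Lucia₁.
*Lucia₁* c-commands the pronoun within its binding domain → coindexation would violate Principle B.
*Zara₂*: the pronoun c-commands this R-expression → coindexation would violate Principle C on *Zara₂*.
*Selin₃*: the pronoun c-commands this R-expression → coindexation would violate Principle C on *Selin₃*.

none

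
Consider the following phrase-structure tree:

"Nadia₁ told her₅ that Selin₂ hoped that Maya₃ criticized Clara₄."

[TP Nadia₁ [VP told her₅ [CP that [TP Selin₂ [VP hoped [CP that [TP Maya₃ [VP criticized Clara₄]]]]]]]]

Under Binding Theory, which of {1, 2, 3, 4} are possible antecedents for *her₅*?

*her* is a pronoun, so Principle B applies: it must be free in its binding domain.
Binding domain of *her₅*: the matrix TP, whose subject is Nadia₁.
*Nadia₁* c-commands the pronoun within its binding domain → coindexation would violate Principle B.
*Selin₂*: the pronoun c-commands this R-expression → coindexation would violate Principle C on *Selin₂*.
*Maya₃*: the pronoun c-commands this R-expression → coindexation would violate Principle C on *Maya₃*.
*Clara₄*: the pronoun c-commands this R-expression → coindexation would violate Principle C on *Clara₄*.

none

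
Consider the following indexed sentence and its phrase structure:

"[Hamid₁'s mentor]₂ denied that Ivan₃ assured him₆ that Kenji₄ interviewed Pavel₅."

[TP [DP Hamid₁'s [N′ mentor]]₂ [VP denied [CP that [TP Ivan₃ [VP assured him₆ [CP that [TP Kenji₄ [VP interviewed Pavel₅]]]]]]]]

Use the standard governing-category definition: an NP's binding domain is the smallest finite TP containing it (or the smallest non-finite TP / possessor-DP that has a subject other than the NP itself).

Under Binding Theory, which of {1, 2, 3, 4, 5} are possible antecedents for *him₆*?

*him* is a pronoun, so Principle B applies: it must be free in its binding domain.
Binding domain of *him₆*: the embedded TP, whose subject is Ivan₃.
*Hamid₁* and the pronoun do not c-command one another → neither Principle B nor Principle C is at stake; coindexation permitted.
*[Hamid₁'s mentor]₂* c-commands the pronoun but from outside its binding domain, and is not c-commanded by it → coindexation permitted.
*Ivan₃* c-commands the pronoun within its binding domain → coindexation would violate Principle B.
*Kenji₄*: the pronoun c-commands this R-expression → coindexation would violate Principle C on *Kenji₄*.
*Pavel₅*: the pronoun c-commands this R-expression → coindexation would violate Principle C on *Pavel₅*.

{1, 2}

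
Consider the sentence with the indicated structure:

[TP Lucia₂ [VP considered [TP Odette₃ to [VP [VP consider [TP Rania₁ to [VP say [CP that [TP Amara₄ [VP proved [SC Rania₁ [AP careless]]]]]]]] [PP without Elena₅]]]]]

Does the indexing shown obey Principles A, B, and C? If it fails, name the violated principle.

Principle C

The two coindexed NPs are *Rania₁* (the higher occurrence) and *Rania₁* (the lower occurrence).
*Rania₁* (the lower occurrence) is an R-expression. Principle C requires it to be free everywhere.
*Rania₁* (the higher occurrence) c-commands it and carries the same index.
The R-expression is bound → Principle C violation.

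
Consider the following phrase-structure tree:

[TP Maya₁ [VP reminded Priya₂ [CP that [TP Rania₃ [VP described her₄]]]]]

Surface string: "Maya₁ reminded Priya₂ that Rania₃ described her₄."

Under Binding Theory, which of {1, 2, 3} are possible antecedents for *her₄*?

{1, 2}

*her* is a pronoun, so Principle B applies: it must be free in its binding domain.
Binding domain of *her₄*: the embedded TP, whose subject is Rania₃.
*Maya₁* c-commands the pronoun but from outside its binding domain, and is not c-commanded by it → coindexation permitted.
*Priya₂* c-commands the pronoun but from outside its binding domain, and is not c-commanded by it → coindexation permitted.
*Rania₃* c-commands the pronoun within its binding domain → coindexation would violate Principle B.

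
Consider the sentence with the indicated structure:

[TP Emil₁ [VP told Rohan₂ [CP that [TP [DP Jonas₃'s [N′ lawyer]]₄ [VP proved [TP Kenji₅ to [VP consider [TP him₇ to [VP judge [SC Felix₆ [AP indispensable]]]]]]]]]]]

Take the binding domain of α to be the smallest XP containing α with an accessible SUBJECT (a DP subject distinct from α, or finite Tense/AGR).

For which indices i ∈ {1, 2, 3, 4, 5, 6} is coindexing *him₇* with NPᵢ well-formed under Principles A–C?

{1, 2, 3, 4}

*him* is a pronoun, so Principle B applies: it must be free in its binding domain.
Binding domain of *him₇*: the embedded TP, whose subject is Kenji₅.
*Emil₁* c-commands the pronoun but from outside its binding domain, and is not c-commanded by it → coindexation permitted.
*Rohan₂* c-commands the pronoun but from outside its binding domain, and is not c-commanded by it → coindexation permitted.
*Jonas₃* and the pronoun do not c-command one another → neither Principle B nor Principle C is at stake; coindexation permitted.
*[Jonas₃'s lawyer]₄* c-commands the pronoun but from outside its binding domain, and is not c-commanded by it → coindexation permitted.
*Kenji₅* c-commands the pronoun within its binding domain → coindexation would violate Principle B.
*Felix₆*: the pronoun c-commands this R-expression → coindexation would violate Principle C on *Felix₆*.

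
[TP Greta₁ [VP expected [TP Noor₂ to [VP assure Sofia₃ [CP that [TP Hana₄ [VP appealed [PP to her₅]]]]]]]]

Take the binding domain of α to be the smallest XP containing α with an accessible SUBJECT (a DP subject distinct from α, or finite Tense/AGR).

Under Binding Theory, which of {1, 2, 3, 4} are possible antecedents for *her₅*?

*her* is a pronoun, so Principle B applies: it must be free in its binding domain.
Binding domain of *her₅*: the embedded TP, whose subject is Hana₄.
*Greta₁* c-commands the pronoun but from outside its binding domain, and is not c-commanded by it → coindexation permitted.
*Noor₂* c-commands the pronoun but from outside its binding domain, and is not c-commanded by it → coindexation permitted.
*Sofia₃* c-commands the pronoun but from outside its binding domain, and is not c-commanded by it → coindexation permitted.
*Hana₄* c-commands the pronoun within its binding domain → coindexation would violate Principle B.

{1, 2, 3}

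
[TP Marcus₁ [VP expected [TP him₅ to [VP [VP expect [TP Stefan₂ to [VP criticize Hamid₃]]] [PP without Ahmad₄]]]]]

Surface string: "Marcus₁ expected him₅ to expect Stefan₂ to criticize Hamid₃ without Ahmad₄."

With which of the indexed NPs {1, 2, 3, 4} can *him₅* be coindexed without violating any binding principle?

*him* is a pronoun, so Principle B applies: it must be free in its binding domain.
Binding domain of *him₅*: the matrix TP, whose subject is Marcus₁.
*Marcus₁* c-commands the pronoun within its binding domain → coindexation would violate Principle B.
*Stefan₂*: the pronoun c-commands this R-expression → coindexation would violate Principle C on *Stefan₂*.
*Hamid₃*: the pronoun c-commands this R-expression → coindexation would violate Principle C on *Hamid₃*.
*Ahmad₄*: the pronoun c-commands this R-expression → coindexation would violate Principle C on *Ahmad₄*.

none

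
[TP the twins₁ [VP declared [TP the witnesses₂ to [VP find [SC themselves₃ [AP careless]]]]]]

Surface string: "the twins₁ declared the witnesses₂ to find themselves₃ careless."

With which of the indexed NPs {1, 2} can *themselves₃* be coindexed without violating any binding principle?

{2}

*themselves* is an anaphor, so Principle A applies: it must be bound in its binding domain.
Binding domain of *themselves₃*: the embedded TP, whose subject is the witnesses₂.
*the twins₁* c-commands the anaphor but is outside its binding domain → cannot satisfy Principle A.
*the witnesses₂* c-commands the anaphor within its binding domain → licit binder.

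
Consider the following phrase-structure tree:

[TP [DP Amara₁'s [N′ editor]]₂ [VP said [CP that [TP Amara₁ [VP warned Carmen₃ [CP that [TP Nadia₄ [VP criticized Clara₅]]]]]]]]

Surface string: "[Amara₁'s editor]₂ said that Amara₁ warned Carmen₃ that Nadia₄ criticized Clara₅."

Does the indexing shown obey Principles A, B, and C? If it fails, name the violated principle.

The two coindexed NPs are *Amara₁* and *Amara₁*.
*Amara₁* is an R-expression; no coindexed NP c-commands it, so Principle C holds.
*Amara₁* is an R-expression; *Amara₁* does not c-command it, and no other NP shares its index, so Principle C is satisfied.
All principles are respected.

grammatical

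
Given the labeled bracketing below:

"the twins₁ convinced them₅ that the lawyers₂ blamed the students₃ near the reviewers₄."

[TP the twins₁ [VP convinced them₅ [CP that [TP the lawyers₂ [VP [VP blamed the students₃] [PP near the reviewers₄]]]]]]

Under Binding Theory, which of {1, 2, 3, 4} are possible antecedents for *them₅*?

*them* is a pronoun, so Principle B applies: it must be free in its binding domain.
Binding domain of *them₅*: the matrix TP, whose subject is the twins₁.
*the twins₁* c-commands the pronoun within its binding domain → coindexation would violate Principle B.
*the lawyers₂*: the pronoun c-commands this R-expression → coindexation would violate Principle C on *the lawyers₂*.
*the students₃*: the pronoun c-commands this R-expression → coindexation would violate Principle C on *the students₃*.
*the reviewers₄*: the pronoun c-commands this R-expression → coindexation would violate Principle C on *the reviewers₄*.

none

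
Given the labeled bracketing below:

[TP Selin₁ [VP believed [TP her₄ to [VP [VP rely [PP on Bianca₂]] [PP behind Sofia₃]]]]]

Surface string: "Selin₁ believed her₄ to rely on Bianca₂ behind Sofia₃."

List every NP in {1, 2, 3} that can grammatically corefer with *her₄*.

none

*her* is a pronoun, so Principle B applies: it must be free in its binding domain.
Binding domain of *her₄*: the matrix TP, whose subject is Selin₁.
*Selin₁* c-commands the pronoun within its binding domain → coindexation would violate Principle B.
*Bianca₂*: the pronoun c-commands this R-expression → coindexation would violate Principle C on *Bianca₂*.
*Sofia₃*: the pronoun c-commands this R-expression → coindexation would violate Principle C on *Sofia₃*.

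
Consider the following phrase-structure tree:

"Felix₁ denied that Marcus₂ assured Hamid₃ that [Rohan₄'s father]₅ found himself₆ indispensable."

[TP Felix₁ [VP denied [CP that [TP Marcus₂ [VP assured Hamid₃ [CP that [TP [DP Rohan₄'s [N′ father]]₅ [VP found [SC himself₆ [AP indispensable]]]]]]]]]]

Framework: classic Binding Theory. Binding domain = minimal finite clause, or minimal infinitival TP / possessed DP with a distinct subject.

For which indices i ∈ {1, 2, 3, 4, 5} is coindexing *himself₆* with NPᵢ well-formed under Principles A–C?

{5}

*himself* is an anaphor, so Principle A applies: it must be bound in its binding domain.
Binding domain of *himself₆*: the embedded TP, whose subject is [Rohan₄'s father]₅.
*Felix₁* c-commands the anaphor but is outside its binding domain → cannot satisfy Principle A.
*Marcus₂* c-commands the anaphor but is outside its binding domain → cannot satisfy Principle A.
*Hamid₃* c-commands the anaphor but is outside its binding domain → cannot satisfy Principle A.
*Rohan₄* does not c-command the anaphor → cannot bind it.
*[Rohan₄'s father]₅* c-commands the anaphor within its binding domain → licit binder.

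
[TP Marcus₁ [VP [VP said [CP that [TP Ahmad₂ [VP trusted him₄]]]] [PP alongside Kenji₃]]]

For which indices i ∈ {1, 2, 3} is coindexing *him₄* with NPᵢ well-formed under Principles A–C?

*him* is a pronoun, so Principle B applies: it must be free in its binding domain.
Binding domain of *him₄*: the embedded TP, whose subject is Ahmad₂.
*Marcus₁* c-commands the pronoun but from outside its binding domain, and is not c-commanded by it → coindexation permitted.
*Ahmad₂* c-commands the pronoun within its binding domain → coindexation would violate Principle B.
*Kenji₃* and the pronoun do not c-command one another → neither Principle B nor Principle C is at stake; coindexation permitted.

{1, 3}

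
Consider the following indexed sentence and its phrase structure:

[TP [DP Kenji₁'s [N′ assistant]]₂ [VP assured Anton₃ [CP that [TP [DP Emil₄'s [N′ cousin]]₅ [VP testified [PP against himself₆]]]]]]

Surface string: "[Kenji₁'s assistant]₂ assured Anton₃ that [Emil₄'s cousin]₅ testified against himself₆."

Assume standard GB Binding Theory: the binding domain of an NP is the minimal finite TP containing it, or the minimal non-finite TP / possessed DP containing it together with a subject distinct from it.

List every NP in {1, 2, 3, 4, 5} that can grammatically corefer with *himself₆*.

*himself* is an anaphor, so Principle A applies: it must be bound in its binding domain.
Binding domain of *himself₆*: the embedded TP, whose subject is [Emil₄'s cousin]₅.
*Kenji₁* does not c-command the anaphor → cannot bind it.
*[Kenji₁'s assistant]₂* c-commands the anaphor but is outside its binding domain → cannot satisfy Principle A.
*Anton₃* c-commands the anaphor but is outside its binding domain → cannot satisfy Principle A.
*Emil₄* does not c-command the anaphor → cannot bind it.
*[Emil₄'s cousin]₅* c-commands the anaphor within its binding domain → licit binder.

{5}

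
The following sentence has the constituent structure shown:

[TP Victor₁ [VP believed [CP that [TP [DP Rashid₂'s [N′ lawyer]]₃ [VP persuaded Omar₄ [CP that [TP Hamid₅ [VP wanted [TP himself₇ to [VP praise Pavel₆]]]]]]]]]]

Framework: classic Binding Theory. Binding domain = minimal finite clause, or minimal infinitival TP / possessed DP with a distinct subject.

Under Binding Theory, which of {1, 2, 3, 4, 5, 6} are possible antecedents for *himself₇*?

{5}

*himself* is an anaphor, so Principle A applies: it must be bound in its binding domain.
Binding domain of *himself₇*: the embedded TP, whose subject is Hamid₅.
*Victor₁* c-commands the anaphor but is outside its binding domain → cannot satisfy Principle A.
*Rashid₂* does not c-command the anaphor → cannot bind it.
*[Rashid₂'s lawyer]₃* c-commands the anaphor but is outside its binding domain → cannot satisfy Principle A.
*Omar₄* c-commands the anaphor but is outside its binding domain → cannot satisfy Principle A.
*Hamid₅* c-commands the anaphor within its binding domain → licit binder.
*Pavel₆* does not c-command the anaphor → cannot bind it.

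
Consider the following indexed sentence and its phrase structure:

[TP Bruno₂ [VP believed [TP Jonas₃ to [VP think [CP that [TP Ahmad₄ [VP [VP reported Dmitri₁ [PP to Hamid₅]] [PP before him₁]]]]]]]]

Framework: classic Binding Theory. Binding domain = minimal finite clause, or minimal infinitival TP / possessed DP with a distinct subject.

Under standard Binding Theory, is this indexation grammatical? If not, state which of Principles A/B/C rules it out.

grammatical

The two coindexed NPs are *Dmitri₁* and *him₁*.
*him₁* is a pronoun; its binding domain is the embedded TP, whose subject is Ahmad₄. Within that domain it is c-commanded only by *Ahmad₄*, which carries a different index — the pronoun is free locally, so Principle B holds.
*Dmitri₁* is an R-expression; *him₁* does not c-command it, and no other NP shares its index, so Principle C is satisfied.
All principles are respected.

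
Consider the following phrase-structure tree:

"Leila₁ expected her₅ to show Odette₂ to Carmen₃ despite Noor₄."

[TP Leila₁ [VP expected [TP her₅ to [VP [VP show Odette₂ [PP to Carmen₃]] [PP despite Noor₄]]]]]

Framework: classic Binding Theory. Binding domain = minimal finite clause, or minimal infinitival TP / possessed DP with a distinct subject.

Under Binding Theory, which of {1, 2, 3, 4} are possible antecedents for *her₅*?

*her* is a pronoun, so Principle B applies: it must be free in its binding domain.
Binding domain of *her₅*: the matrix TP, whose subject is Leila₁.
*Leila₁* c-commands the pronoun within its binding domain → coindexation would violate Principle B.
*Odette₂*: the pronoun c-commands this R-expression → coindexation would violate Principle C on *Odette₂*.
*Carmen₃*: the pronoun c-commands this R-expression → coindexation would violate Principle C on *Carmen₃*.
*Noor₄*: the pronoun c-commands this R-expression → coindexation would violate Principle C on *Noor₄*.

none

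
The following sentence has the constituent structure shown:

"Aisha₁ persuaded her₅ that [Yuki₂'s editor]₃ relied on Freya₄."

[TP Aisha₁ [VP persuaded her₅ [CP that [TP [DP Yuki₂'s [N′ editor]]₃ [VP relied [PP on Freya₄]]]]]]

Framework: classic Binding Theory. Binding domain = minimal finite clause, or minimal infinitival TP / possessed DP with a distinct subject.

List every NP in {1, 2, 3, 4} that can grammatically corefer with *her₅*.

*her* is a pronoun, so Principle B applies: it must be free in its binding domain.
Binding domain of *her₅*: the matrix TP, whose subject is Aisha₁.
*Aisha₁* c-commands the pronoun within its binding domain → coindexation would violate Principle B.
*Yuki₂*: the pronoun c-commands this R-expression → coindexation would violate Principle C on *Yuki₂*.
*[Yuki₂'s editor]₃*: the pronoun c-commands this R-expression → coindexation would violate Principle C on *[Yuki₂'s editor]₃*.
*Freya₄*: the pronoun c-commands this R-expression → coindexation would violate Principle C on *Freya₄*.

none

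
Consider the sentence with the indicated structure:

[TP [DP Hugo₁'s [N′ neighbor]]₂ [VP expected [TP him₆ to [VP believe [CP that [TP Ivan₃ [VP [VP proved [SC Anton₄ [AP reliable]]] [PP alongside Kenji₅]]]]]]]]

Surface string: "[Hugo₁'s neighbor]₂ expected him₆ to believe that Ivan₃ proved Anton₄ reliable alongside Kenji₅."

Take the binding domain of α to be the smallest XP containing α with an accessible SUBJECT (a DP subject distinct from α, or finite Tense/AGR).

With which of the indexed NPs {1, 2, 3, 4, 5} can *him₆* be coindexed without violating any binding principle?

*him* is a pronoun, so Principle B applies: it must be free in its binding domain.
Binding domain of *him₆*: the matrix TP, whose subject is [Hugo₁'s neighbor]₂.
*Hugo₁* and the pronoun do not c-command one another → neither Principle B nor Principle C is at stake; coindexation permitted.
*[Hugo₁'s neighbor]₂* c-commands the pronoun within its binding domain → coindexation would violate Principle B.
*Ivan₃*: the pronoun c-commands this R-expression → coindexation would violate Principle C on *Ivan₃*.
*Anton₄*: the pronoun c-commands this R-expression → coindexation would violate Principle C on *Anton₄*.
*Kenji₅*: the pronoun c-commands this R-expression → coindexation would violate Principle C on *Kenji₅*.

{1}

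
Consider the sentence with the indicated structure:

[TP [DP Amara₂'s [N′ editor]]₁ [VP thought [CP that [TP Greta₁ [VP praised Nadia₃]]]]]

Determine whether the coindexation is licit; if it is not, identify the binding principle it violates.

Principle C

The two coindexed NPs are *[Amara₂'s editor]₁* and *Greta₁*.
*Greta₁* is an R-expression. Principle C requires it to be free everywhere.
*[Amara₂'s editor]₁* c-commands it and carries the same index.
The R-expression is bound → Principle C violation.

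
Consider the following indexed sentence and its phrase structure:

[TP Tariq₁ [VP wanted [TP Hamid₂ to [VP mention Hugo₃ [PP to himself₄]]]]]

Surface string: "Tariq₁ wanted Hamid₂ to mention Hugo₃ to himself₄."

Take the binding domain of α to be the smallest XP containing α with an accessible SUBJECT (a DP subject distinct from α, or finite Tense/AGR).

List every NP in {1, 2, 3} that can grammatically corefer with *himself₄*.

{2, 3}

*himself* is an anaphor, so Principle A applies: it must be bound in its binding domain.
Binding domain of *himself₄*: the embedded TP, whose subject is Hamid₂.
*Tariq₁* c-commands the anaphor but is outside its binding domain → cannot satisfy Principle A.
*Hamid₂* c-commands the anaphor within its binding domain → licit binder.
*Hugo₃* c-commands the anaphor within its binding domain → licit binder.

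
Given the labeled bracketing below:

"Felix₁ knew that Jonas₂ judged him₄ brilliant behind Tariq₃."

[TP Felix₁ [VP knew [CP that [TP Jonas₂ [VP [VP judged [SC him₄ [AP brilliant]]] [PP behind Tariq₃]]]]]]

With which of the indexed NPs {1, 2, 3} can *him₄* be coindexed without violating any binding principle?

{1, 3}

*him* is a pronoun, so Principle B applies: it must be free in its binding domain.
Binding domain of *him₄*: the embedded TP, whose subject is Jonas₂.
*Felix₁* c-commands the pronoun but from outside its binding domain, and is not c-commanded by it → coindexation permitted.
*Jonas₂* c-commands the pronoun within its binding domain → coindexation would violate Principle B.
*Tariq₃* and the pronoun do not c-command one another → neither Principle B nor Principle C is at stake; coindexation permitted.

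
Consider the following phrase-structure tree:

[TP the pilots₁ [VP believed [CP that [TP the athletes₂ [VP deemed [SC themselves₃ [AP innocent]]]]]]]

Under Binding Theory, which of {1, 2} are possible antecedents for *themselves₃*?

*themselves* is an anaphor, so Principle A applies: it must be bound in its binding domain.
Binding domain of *themselves₃*: the embedded TP, whose subject is the athletes₂.
*the pilots₁* c-commands the anaphor but is outside its binding domain → cannot satisfy Principle A.
*the athletes₂* c-commands the anaphor within its binding domain → licit binder.

{2}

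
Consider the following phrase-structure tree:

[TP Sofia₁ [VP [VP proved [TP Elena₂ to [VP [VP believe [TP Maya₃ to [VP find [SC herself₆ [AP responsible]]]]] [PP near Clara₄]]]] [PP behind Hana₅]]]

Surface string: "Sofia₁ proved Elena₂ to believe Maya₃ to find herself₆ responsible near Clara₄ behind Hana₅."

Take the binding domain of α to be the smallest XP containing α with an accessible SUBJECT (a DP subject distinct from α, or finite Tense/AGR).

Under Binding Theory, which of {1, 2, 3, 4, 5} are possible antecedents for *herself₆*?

*herself* is an anaphor, so Principle A applies: it must be bound in its binding domain.
Binding domain of *herself₆*: the embedded TP, whose subject is Maya₃.
*Sofia₁* c-commands the anaphor but is outside its binding domain → cannot satisfy Principle A.
*Elena₂* c-commands the anaphor but is outside its binding domain → cannot satisfy Principle A.
*Maya₃* c-commands the anaphor within its binding domain → licit binder.
*Clara₄* does not c-command the anaphor → cannot bind it.
*Hana₅* does not c-command the anaphor → cannot bind it.

{3}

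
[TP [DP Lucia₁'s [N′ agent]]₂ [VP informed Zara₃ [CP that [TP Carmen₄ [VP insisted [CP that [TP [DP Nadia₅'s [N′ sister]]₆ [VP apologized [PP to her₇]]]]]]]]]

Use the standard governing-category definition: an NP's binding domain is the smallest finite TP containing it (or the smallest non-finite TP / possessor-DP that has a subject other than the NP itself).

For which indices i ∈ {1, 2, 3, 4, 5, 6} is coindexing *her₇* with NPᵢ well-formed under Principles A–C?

{1, 2, 3, 4, 5}

*her* is a pronoun, so Principle B applies: it must be free in its binding domain.
Binding domain of *her₇*: the embedded TP, whose subject is [Nadia₅'s sister]₆.
*Lucia₁* and the pronoun do not c-command one another → neither Principle B nor Principle C is at stake; coindexation permitted.
*[Lucia₁'s agent]₂* c-commands the pronoun but from outside its binding domain, and is not c-commanded by it → coindexation permitted.
*Zara₃* c-commands the pronoun but from outside its binding domain, and is not c-commanded by it → coindexation permitted.
*Carmen₄* c-commands the pronoun but from outside its binding domain, and is not c-commanded by it → coindexation permitted.
*Nadia₅* and the pronoun do not c-command one another → neither Principle B nor Principle C is at stake; coindexation permitted.
*[Nadia₅'s sister]₆* c-commands the pronoun within its binding domain → coindexation would violate Principle B.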